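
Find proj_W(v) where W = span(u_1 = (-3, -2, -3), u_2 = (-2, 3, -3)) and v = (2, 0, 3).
proj_W(v) = (941/403, -27/403, 84/31)

Set up U = [u_1 | ... | u_2] ∈ R^(3×2). The projector onto W = col(U) is P = U (U^T U)^(-1) U^T.
Compute U^T U =
  [22, 9]
  [9, 22],
and U^T v = (-15, -13).
Solve U^T U · c = U^T v for the coefficients: c = (-213/403, -151/403). The projection is proj_W(v) = U c.
Check: (v - proj_W(v)) · u_1 = 0  (should be 0).
Check: (v - proj_W(v)) · u_2 = 0  (should be 0).
Result: proj_W(v) = (941/403, -27/403, 84/31).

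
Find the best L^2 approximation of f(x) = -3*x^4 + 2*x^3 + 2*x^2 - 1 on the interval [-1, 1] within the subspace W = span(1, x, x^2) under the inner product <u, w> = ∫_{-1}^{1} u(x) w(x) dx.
g(x) = -4*x^2/7 + 6*x/5 - 26/35

The best approximation g ∈ W is the orthogonal projection of f onto W. Writing g = a_0 + a_1 x + a_2 x^2, the coefficients solve the normal equations G · a = b where
  G_{ij} = <φ_i, φ_j> and b_i = <f, φ_i>, with φ_0 = 1, φ_1 = x, φ_2 = x^2.
G =
  [2, 0, 2/3]
  [0, 2/3, 0]
  [2/3, 0, 2/5],
b = (-28/15, 4/5, -76/105).
Solving gives a_0 = -26/35, a_1 = 6/5, a_2 = -4/7, so
  g(x) = -4*x^2/7 + 6*x/5 - 26/35.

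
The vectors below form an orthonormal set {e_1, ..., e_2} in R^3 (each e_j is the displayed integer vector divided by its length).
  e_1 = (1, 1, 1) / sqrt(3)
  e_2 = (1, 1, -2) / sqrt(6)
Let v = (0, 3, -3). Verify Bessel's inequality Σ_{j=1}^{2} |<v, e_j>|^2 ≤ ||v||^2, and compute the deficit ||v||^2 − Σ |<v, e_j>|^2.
Σ |<v, e_j>|^2 = 27/2; ||v||^2 = 18; deficit = 9/2

Write each e_j = u_j / sqrt(<u_j, u_j>) where u_j is the displayed integer vector. Then <v, e_j> = <v, u_j> / sqrt(<u_j, u_j>), so |<v, e_j>|^2 = <v, u_j>^2 / <u_j, u_j>.
Coefficients: <v, e_1> = 0/sqrt(3), <v, e_2> = 9/sqrt(6).
Square and sum: Σ |<v, e_j>|^2 = 27/2.
Compute ||v||^2 = v·v = 18.
Deficit = 18 − 27/2 = 9/2 ≥ 0, confirming Bessel's inequality. (The deficit equals ||v − Σ <v,e_j> e_j||^2, the squared distance from v to span{e_j}.)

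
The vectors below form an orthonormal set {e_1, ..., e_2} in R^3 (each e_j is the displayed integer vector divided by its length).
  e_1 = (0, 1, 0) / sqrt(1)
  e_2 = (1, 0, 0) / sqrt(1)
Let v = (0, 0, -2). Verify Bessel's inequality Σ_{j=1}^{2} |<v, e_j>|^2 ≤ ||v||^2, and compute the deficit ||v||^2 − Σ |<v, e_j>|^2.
Σ |<v, e_j>|^2 = 0; ||v||^2 = 4; deficit = 4

Write each e_j = u_j / sqrt(<u_j, u_j>) where u_j is the displayed integer vector. Then <v, e_j> = <v, u_j> / sqrt(<u_j, u_j>), so |<v, e_j>|^2 = <v, u_j>^2 / <u_j, u_j>.
Coefficients: <v, e_1> = 0/sqrt(1), <v, e_2> = 0/sqrt(1).
Square and sum: Σ |<v, e_j>|^2 = 0.
Compute ||v||^2 = v·v = 4.
Deficit = 4 − 0 = 4 ≥ 0, confirming Bessel's inequality. (The deficit equals ||v − Σ <v,e_j> e_j||^2, the squared distance from v to span{e_j}.)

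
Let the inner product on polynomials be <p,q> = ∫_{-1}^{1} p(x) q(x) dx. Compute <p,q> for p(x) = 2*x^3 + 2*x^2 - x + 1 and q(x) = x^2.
<p,q> = 22/15

Expand the product: p(x)·q(x) = 2*x^5 + 2*x^4 - x^3 + x^2.
∫_{-1}^{1} of each monomial x^k gives [2/(k+1) if k even, 0 if k odd]. Integrating term-by-term (or equivalently evaluating the antiderivative F(x) = x^6/3 + 2*x^5/5 - x^4/4 + x^3/3 at the endpoints):
  F(1) − F(−1) = 49/60 − (-13/20) = 22/15.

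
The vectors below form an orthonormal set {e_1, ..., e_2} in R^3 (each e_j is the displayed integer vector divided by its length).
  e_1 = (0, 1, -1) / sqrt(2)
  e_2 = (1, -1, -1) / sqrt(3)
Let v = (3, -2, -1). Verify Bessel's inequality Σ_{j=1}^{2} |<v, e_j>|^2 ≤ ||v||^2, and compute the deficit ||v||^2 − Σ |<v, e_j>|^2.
Σ |<v, e_j>|^2 = 25/2; ||v||^2 = 14; deficit = 3/2

Write each e_j = u_j / sqrt(<u_j, u_j>) where u_j is the displayed integer vector. Then <v, e_j> = <v, u_j> / sqrt(<u_j, u_j>), so |<v, e_j>|^2 = <v, u_j>^2 / <u_j, u_j>.
Coefficients: <v, e_1> = -1/sqrt(2), <v, e_2> = 6/sqrt(3).
Square and sum: Σ |<v, e_j>|^2 = 25/2.
Compute ||v||^2 = v·v = 14.
Deficit = 14 − 25/2 = 3/2 ≥ 0, confirming Bessel's inequality. (The deficit equals ||v − Σ <v,e_j> e_j||^2, the squared distance from v to span{e_j}.)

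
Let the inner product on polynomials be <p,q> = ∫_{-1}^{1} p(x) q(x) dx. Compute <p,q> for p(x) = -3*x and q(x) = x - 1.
<p,q> = -2

Expand the product: p(x)·q(x) = -3*x^2 + 3*x.
∫_{-1}^{1} of each monomial x^k gives [2/(k+1) if k even, 0 if k odd]. Integrating term-by-term (or equivalently evaluating the antiderivative F(x) = -x^3 + 3*x^2/2 at the endpoints):
  F(1) − F(−1) = 1/2 − (5/2) = -2.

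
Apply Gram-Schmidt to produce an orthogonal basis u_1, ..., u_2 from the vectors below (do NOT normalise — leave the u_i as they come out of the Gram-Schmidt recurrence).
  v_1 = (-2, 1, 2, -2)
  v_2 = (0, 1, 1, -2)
Orthogonal basis:
  u_1 = (-2, 1, 2, -2)
  u_2 = (14/13, 6/13, -1/13, -12/13)

Apply the Gram-Schmidt recurrence
  u_1 = v_1
  u_i = v_i − Σ_{j<i} ((v_i · u_j) / (u_j · u_j)) · u_j.

Step by step this gives:
  u_1 = (-2, 1, 2, -2)
  u_2 = (14/13, 6/13, -1/13, -12/13)

Orthogonality check:
  u_2 · u_1 = 0 (should be 0)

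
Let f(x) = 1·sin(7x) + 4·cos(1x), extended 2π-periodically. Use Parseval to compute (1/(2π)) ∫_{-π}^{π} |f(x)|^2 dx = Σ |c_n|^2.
Σ |c_n|^2 = 17/2

Expand |f|^2 and use orthogonality of {sin(nx), cos(mx)} on [-π, π]:
  ∫_{-π}^{π} sin(nx)^2 dx = π, ∫ cos(mx)^2 dx = π, and cross terms integrate to 0.
So ∫_{-π}^{π} f(x)^2 dx = 1^2 · π + 4^2 · π = (1 + 16)π.
Divide by 2π: (1 + 16)/2 = 17/2.
By Parseval, this equals Σ |c_n|^2.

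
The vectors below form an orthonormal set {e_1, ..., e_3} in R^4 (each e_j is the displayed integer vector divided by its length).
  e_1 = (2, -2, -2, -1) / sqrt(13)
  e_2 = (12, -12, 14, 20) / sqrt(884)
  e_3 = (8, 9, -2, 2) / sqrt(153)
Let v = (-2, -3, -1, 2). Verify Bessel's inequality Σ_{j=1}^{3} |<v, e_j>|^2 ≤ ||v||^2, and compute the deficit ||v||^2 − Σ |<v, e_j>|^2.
Σ |<v, e_j>|^2 = 98/9; ||v||^2 = 18; deficit = 64/9

Write each e_j = u_j / sqrt(<u_j, u_j>) where u_j is the displayed integer vector. Then <v, e_j> = <v, u_j> / sqrt(<u_j, u_j>), so |<v, e_j>|^2 = <v, u_j>^2 / <u_j, u_j>.
Coefficients: <v, e_1> = 2/sqrt(13), <v, e_2> = 38/sqrt(884), <v, e_3> = -37/sqrt(153).
Square and sum: Σ |<v, e_j>|^2 = 98/9.
Compute ||v||^2 = v·v = 18.
Deficit = 18 − 98/9 = 64/9 ≥ 0, confirming Bessel's inequality. (The deficit equals ||v − Σ <v,e_j> e_j||^2, the squared distance from v to span{e_j}.)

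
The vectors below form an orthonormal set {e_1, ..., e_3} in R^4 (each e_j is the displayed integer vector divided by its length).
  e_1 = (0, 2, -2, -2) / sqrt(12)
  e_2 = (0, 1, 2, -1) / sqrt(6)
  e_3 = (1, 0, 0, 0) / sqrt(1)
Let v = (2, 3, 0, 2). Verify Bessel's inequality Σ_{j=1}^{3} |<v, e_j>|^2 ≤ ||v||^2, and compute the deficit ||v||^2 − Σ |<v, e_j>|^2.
Σ |<v, e_j>|^2 = 9/2; ||v||^2 = 17; deficit = 25/2

Write each e_j = u_j / sqrt(<u_j, u_j>) where u_j is the displayed integer vector. Then <v, e_j> = <v, u_j> / sqrt(<u_j, u_j>), so |<v, e_j>|^2 = <v, u_j>^2 / <u_j, u_j>.
Coefficients: <v, e_1> = 2/sqrt(12), <v, e_2> = 1/sqrt(6), <v, e_3> = 2/sqrt(1).
Square and sum: Σ |<v, e_j>|^2 = 9/2.
Compute ||v||^2 = v·v = 17.
Deficit = 17 − 9/2 = 25/2 ≥ 0, confirming Bessel's inequality. (The deficit equals ||v − Σ <v,e_j> e_j||^2, the squared distance from v to span{e_j}.)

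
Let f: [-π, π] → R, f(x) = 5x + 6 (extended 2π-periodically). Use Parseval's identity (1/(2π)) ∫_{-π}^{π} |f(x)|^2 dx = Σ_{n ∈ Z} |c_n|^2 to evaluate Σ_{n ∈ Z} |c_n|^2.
Σ |c_n|^2 = 25π^2/3 + 36

Expand and integrate term by term over [-π, π]:
  ∫ (5x)^2 dx = 25·(2π^3/3); ∫ 2·5·(6)·x dx = 0 (odd integrand); ∫ 6^2 dx = 36·2π.
So (1/(2π)) ∫_{-π}^{π} (5x + 6)^2 dx = 25π^2/3 + 36 = 25π^2/3 + 36.
Parseval ⇒ Σ |c_n|^2 = 25π^2/3 + 36.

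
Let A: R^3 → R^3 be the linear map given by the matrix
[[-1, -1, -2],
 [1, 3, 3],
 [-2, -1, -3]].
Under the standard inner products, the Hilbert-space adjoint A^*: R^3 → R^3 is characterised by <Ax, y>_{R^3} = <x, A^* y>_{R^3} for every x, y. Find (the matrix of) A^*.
A^* = A^T =
[[-1, 1, -2],
 [-1, 3, -1],
 [-2, 3, -3]]

For real matrices with standard dot products, the defining identity <Ax, y> = <x, A^* y> gives (Ax)^T y = x^T (A^*) y, i.e. x^T A^T y = x^T (A^*) y. Since this holds for all x, y, we must have A^* = A^T. Therefore
A^* =
[[-1, 1, -2],
 [-1, 3, -1],
 [-2, 3, -3]].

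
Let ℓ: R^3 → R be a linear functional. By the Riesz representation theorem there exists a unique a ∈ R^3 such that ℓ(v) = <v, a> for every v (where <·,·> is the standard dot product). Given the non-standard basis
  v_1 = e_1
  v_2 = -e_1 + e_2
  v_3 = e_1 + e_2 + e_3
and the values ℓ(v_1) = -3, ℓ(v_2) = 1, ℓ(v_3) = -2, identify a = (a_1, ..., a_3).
a = (-3, -2, 3)

Write a = (a_1, ..., a_3) in the standard basis. For each basis vector v_i, ℓ(v_i) = <v_i, a> is a linear equation in the a_j's. Collect the n equations into a matrix system V a = ℓ, where row i of V is v_i (expressed in the standard basis). Since V is invertible (lower-triangular with 1s on the diagonal, up to permutation), solve by back-substitution:
  V =
[[1, 0, 0],
 [-1, 1, 0],
 [1, 1, 1]]
  V a = (-3, 1, -2)
Solving gives a = (-3, -2, 3).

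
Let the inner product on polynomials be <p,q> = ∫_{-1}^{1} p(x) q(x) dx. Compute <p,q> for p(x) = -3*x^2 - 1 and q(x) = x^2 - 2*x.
<p,q> = -28/15

Expand the product: p(x)·q(x) = -3*x^4 + 6*x^3 - x^2 + 2*x.
∫_{-1}^{1} of each monomial x^k gives [2/(k+1) if k even, 0 if k odd]. Integrating term-by-term (or equivalently evaluating the antiderivative F(x) = -3*x^5/5 + 3*x^4/2 - x^3/3 + x^2 at the endpoints):
  F(1) − F(−1) = 47/30 − (103/30) = -28/15.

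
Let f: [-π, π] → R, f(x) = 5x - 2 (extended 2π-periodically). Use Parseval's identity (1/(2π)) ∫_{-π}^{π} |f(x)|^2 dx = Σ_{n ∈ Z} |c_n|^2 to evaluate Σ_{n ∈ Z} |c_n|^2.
Σ |c_n|^2 = 25π^2/3 + 4

Expand and integrate term by term over [-π, π]:
  ∫ (5x)^2 dx = 25·(2π^3/3); ∫ 2·5·(-2)·x dx = 0 (odd integrand); ∫ (-2)^2 dx = 4·2π.
So (1/(2π)) ∫_{-π}^{π} (5x - 2)^2 dx = 25π^2/3 + 4 = 25π^2/3 + 4.
Parseval ⇒ Σ |c_n|^2 = 25π^2/3 + 4.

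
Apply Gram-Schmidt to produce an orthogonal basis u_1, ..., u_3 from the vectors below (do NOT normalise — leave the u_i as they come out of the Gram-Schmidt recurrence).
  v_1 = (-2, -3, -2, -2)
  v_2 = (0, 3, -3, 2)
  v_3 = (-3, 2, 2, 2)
Orthogonal basis:
  u_1 = (-2, -3, -2, -2)
  u_2 = (-2/3, 2, -11/3, 4/3)
  u_3 = (-1535/413, 298/413, 614/413, 474/413)

Apply the Gram-Schmidt recurrence
  u_1 = v_1
  u_i = v_i − Σ_{j<i} ((v_i · u_j) / (u_j · u_j)) · u_j.

Step by step this gives:
  u_1 = (-2, -3, -2, -2)
  u_2 = (-2/3, 2, -11/3, 4/3)
  u_3 = (-1535/413, 298/413, 614/413, 474/413)

Orthogonality check:
  u_2 · u_1 = 0 (should be 0)
  u_3 · u_1 = 0 (should be 0)
  u_3 · u_2 = 0 (should be 0)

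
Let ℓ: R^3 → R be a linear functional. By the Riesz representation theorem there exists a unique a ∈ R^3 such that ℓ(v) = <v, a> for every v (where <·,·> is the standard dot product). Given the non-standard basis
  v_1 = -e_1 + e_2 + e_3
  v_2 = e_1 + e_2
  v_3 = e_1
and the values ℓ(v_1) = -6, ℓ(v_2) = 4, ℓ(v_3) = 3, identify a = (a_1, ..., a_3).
a = (3, 1, -4)

Write a = (a_1, ..., a_3) in the standard basis. For each basis vector v_i, ℓ(v_i) = <v_i, a> is a linear equation in the a_j's. Collect the n equations into a matrix system V a = ℓ, where row i of V is v_i (expressed in the standard basis). Since V is invertible (lower-triangular with 1s on the diagonal, up to permutation), solve by back-substitution:
  V =
[[-1, 1, 1],
 [1, 1, 0],
 [1, 0, 0]]
  V a = (-6, 4, 3)
Solving gives a = (3, 1, -4).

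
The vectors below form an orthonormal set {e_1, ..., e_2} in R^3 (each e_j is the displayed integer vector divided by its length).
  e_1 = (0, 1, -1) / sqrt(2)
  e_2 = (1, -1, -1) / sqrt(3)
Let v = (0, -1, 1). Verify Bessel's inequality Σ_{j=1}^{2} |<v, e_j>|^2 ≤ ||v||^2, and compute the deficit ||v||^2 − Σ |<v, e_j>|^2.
Σ |<v, e_j>|^2 = 2; ||v||^2 = 2; deficit = 0

Write each e_j = u_j / sqrt(<u_j, u_j>) where u_j is the displayed integer vector. Then <v, e_j> = <v, u_j> / sqrt(<u_j, u_j>), so |<v, e_j>|^2 = <v, u_j>^2 / <u_j, u_j>.
Coefficients: <v, e_1> = -2/sqrt(2), <v, e_2> = 0/sqrt(3).
Square and sum: Σ |<v, e_j>|^2 = 2.
Compute ||v||^2 = v·v = 2.
Deficit = 2 − 2 = 0 ≥ 0, confirming Bessel's inequality. (The deficit equals ||v − Σ <v,e_j> e_j||^2, the squared distance from v to span{e_j}.)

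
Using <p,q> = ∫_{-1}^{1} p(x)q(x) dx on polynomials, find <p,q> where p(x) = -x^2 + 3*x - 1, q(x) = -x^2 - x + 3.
<p,q> = -134/15

Expand the product: p(x)·q(x) = x^4 - 2*x^3 - 5*x^2 + 10*x - 3.
∫_{-1}^{1} of each monomial x^k gives [2/(k+1) if k even, 0 if k odd]. Integrating term-by-term (or equivalently evaluating the antiderivative F(x) = x^5/5 - x^4/2 - 5*x^3/3 + 5*x^2 - 3*x at the endpoints):
  F(1) − F(−1) = 1/30 − (269/30) = -134/15.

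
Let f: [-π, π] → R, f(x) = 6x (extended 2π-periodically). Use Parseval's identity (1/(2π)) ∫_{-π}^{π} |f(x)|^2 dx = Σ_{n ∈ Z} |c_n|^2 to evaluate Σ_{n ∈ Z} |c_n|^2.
Σ |c_n|^2 = 12π^2

Expand and integrate term by term over [-π, π]:
  ∫ (6x)^2 dx = 36·(2π^3/3); ∫ 2·6·(0)·x dx = 0 (odd integrand); ∫ 0^2 dx = 0·2π.
So (1/(2π)) ∫_{-π}^{π} (6x)^2 dx = 36π^2/3 + 0 = 12π^2.
Parseval ⇒ Σ |c_n|^2 = 12π^2.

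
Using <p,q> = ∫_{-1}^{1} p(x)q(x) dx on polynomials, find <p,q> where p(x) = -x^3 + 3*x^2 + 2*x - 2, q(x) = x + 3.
<p,q> = -76/15

Expand the product: p(x)·q(x) = -x^4 + 11*x^2 + 4*x - 6.
∫_{-1}^{1} of each monomial x^k gives [2/(k+1) if k even, 0 if k odd]. Integrating term-by-term (or equivalently evaluating the antiderivative F(x) = -x^5/5 + 11*x^3/3 + 2*x^2 - 6*x at the endpoints):
  F(1) − F(−1) = -8/15 − (68/15) = -76/15.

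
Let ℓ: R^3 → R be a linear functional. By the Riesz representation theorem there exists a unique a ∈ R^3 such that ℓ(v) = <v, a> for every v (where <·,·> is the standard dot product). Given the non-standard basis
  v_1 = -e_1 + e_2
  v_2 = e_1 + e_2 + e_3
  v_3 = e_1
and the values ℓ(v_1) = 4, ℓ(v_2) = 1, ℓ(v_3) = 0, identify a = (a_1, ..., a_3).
a = (0, 4, -3)

Write a = (a_1, ..., a_3) in the standard basis. For each basis vector v_i, ℓ(v_i) = <v_i, a> is a linear equation in the a_j's. Collect the n equations into a matrix system V a = ℓ, where row i of V is v_i (expressed in the standard basis). Since V is invertible (lower-triangular with 1s on the diagonal, up to permutation), solve by back-substitution:
  V =
[[-1, 1, 0],
 [1, 1, 1],
 [1, 0, 0]]
  V a = (4, 1, 0)
Solving gives a = (0, 4, -3).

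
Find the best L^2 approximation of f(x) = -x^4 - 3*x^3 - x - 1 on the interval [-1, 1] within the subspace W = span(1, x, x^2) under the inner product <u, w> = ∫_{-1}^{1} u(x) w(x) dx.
g(x) = -6*x^2/7 - 14*x/5 - 32/35

The best approximation g ∈ W is the orthogonal projection of f onto W. Writing g = a_0 + a_1 x + a_2 x^2, the coefficients solve the normal equations G · a = b where
  G_{ij} = <φ_i, φ_j> and b_i = <f, φ_i>, with φ_0 = 1, φ_1 = x, φ_2 = x^2.
G =
  [2, 0, 2/3]
  [0, 2/3, 0]
  [2/3, 0, 2/5],
b = (-12/5, -28/15, -20/21).
Solving gives a_0 = -32/35, a_1 = -14/5, a_2 = -6/7, so
  g(x) = -6*x^2/7 - 14*x/5 - 32/35.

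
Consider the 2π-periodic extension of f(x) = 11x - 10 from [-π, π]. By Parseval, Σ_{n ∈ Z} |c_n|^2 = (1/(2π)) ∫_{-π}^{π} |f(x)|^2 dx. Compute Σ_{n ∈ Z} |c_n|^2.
Σ |c_n|^2 = 121π^2/3 + 100

Expand and integrate term by term over [-π, π]:
  ∫ (11x)^2 dx = 121·(2π^3/3); ∫ 2·11·(-10)·x dx = 0 (odd integrand); ∫ (-10)^2 dx = 100·2π.
So (1/(2π)) ∫_{-π}^{π} (11x - 10)^2 dx = 121π^2/3 + 100 = 121π^2/3 + 100.
Parseval ⇒ Σ |c_n|^2 = 121π^2/3 + 100.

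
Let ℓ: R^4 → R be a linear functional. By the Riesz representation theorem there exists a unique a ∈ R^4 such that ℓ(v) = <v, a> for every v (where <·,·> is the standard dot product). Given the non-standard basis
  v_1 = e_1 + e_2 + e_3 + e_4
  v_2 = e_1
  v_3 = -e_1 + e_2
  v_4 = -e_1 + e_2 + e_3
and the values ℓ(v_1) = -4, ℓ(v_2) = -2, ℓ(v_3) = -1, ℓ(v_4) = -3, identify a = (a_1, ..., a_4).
a = (-2, -3, -2, 3)

Write a = (a_1, ..., a_4) in the standard basis. For each basis vector v_i, ℓ(v_i) = <v_i, a> is a linear equation in the a_j's. Collect the n equations into a matrix system V a = ℓ, where row i of V is v_i (expressed in the standard basis). Since V is invertible (lower-triangular with 1s on the diagonal, up to permutation), solve by back-substitution:
  V =
[[1, 1, 1, 1],
 [1, 0, 0, 0],
 [-1, 1, 0, 0],
 [-1, 1, 1, 0]]
  V a = (-4, -2, -1, -3)
Solving gives a = (-2, -3, -2, 3).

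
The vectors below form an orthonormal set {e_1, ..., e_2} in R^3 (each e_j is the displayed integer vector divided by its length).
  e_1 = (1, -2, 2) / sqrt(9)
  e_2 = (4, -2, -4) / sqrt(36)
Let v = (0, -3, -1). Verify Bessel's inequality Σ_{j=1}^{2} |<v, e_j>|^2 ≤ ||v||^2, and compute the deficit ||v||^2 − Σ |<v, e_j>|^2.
Σ |<v, e_j>|^2 = 41/9; ||v||^2 = 10; deficit = 49/9

Write each e_j = u_j / sqrt(<u_j, u_j>) where u_j is the displayed integer vector. Then <v, e_j> = <v, u_j> / sqrt(<u_j, u_j>), so |<v, e_j>|^2 = <v, u_j>^2 / <u_j, u_j>.
Coefficients: <v, e_1> = 4/sqrt(9), <v, e_2> = 10/sqrt(36).
Square and sum: Σ |<v, e_j>|^2 = 41/9.
Compute ||v||^2 = v·v = 10.
Deficit = 10 − 41/9 = 49/9 ≥ 0, confirming Bessel's inequality. (The deficit equals ||v − Σ <v,e_j> e_j||^2, the squared distance from v to span{e_j}.)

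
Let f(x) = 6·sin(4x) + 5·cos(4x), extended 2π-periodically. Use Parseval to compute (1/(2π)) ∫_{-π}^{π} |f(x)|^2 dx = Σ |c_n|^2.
Σ |c_n|^2 = 61/2

Expand |f|^2 and use orthogonality of {sin(nx), cos(mx)} on [-π, π]:
  ∫_{-π}^{π} sin(nx)^2 dx = π, ∫ cos(mx)^2 dx = π, and cross terms integrate to 0.
So ∫_{-π}^{π} f(x)^2 dx = 6^2 · π + 5^2 · π = (36 + 25)π.
Divide by 2π: (36 + 25)/2 = 61/2.
By Parseval, this equals Σ |c_n|^2.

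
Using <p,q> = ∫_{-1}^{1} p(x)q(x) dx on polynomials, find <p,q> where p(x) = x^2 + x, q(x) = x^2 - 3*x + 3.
<p,q> = 2/5

Expand the product: p(x)·q(x) = x^4 - 2*x^3 + 3*x.
∫_{-1}^{1} of each monomial x^k gives [2/(k+1) if k even, 0 if k odd]. Integrating term-by-term (or equivalently evaluating the antiderivative F(x) = x^5/5 - x^4/2 + 3*x^2/2 at the endpoints):
  F(1) − F(−1) = 6/5 − (4/5) = 2/5.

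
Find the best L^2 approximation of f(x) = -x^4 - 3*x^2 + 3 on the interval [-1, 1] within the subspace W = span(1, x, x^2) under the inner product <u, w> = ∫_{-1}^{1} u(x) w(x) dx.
g(x) = 108/35 - 27*x^2/7

The best approximation g ∈ W is the orthogonal projection of f onto W. Writing g = a_0 + a_1 x + a_2 x^2, the coefficients solve the normal equations G · a = b where
  G_{ij} = <φ_i, φ_j> and b_i = <f, φ_i>, with φ_0 = 1, φ_1 = x, φ_2 = x^2.
G =
  [2, 0, 2/3]
  [0, 2/3, 0]
  [2/3, 0, 2/5],
b = (18/5, 0, 18/35).
Solving gives a_0 = 108/35, a_1 = 0, a_2 = -27/7, so
  g(x) = 108/35 - 27*x^2/7.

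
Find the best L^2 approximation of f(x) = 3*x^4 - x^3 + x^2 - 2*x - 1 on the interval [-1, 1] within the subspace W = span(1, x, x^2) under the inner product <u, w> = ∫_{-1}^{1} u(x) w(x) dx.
g(x) = 25*x^2/7 - 13*x/5 - 44/35

The best approximation g ∈ W is the orthogonal projection of f onto W. Writing g = a_0 + a_1 x + a_2 x^2, the coefficients solve the normal equations G · a = b where
  G_{ij} = <φ_i, φ_j> and b_i = <f, φ_i>, with φ_0 = 1, φ_1 = x, φ_2 = x^2.
G =
  [2, 0, 2/3]
  [0, 2/3, 0]
  [2/3, 0, 2/5],
b = (-2/15, -26/15, 62/105).
Solving gives a_0 = -44/35, a_1 = -13/5, a_2 = 25/7, so
  g(x) = 25*x^2/7 - 13*x/5 - 44/35.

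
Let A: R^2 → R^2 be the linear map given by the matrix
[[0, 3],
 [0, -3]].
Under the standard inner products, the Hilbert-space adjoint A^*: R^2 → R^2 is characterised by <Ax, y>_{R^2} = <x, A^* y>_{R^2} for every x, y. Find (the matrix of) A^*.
A^* = A^T =
[[0, 0],
 [3, -3]]

For real matrices with standard dot products, the defining identity <Ax, y> = <x, A^* y> gives (Ax)^T y = x^T (A^*) y, i.e. x^T A^T y = x^T (A^*) y. Since this holds for all x, y, we must have A^* = A^T. Therefore
A^* =
[[0, 0],
 [3, -3]].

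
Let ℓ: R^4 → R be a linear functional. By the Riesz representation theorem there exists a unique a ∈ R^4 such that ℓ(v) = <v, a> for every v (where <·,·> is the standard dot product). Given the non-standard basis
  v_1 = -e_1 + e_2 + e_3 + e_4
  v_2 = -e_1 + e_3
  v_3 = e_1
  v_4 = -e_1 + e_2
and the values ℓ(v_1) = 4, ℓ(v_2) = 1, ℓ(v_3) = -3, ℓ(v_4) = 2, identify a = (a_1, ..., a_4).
a = (-3, -1, -2, 4)

Write a = (a_1, ..., a_4) in the standard basis. For each basis vector v_i, ℓ(v_i) = <v_i, a> is a linear equation in the a_j's. Collect the n equations into a matrix system V a = ℓ, where row i of V is v_i (expressed in the standard basis). Since V is invertible (lower-triangular with 1s on the diagonal, up to permutation), solve by back-substitution:
  V =
[[-1, 1, 1, 1],
 [-1, 0, 1, 0],
 [1, 0, 0, 0],
 [-1, 1, 0, 0]]
  V a = (4, 1, -3, 2)
Solving gives a = (-3, -1, -2, 4).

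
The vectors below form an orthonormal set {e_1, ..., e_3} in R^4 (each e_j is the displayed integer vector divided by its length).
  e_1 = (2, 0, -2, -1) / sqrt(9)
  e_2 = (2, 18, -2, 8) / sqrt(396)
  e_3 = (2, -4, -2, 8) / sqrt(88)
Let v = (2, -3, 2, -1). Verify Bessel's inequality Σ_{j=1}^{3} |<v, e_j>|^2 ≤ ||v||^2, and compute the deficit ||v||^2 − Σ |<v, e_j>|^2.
Σ |<v, e_j>|^2 = 10; ||v||^2 = 18; deficit = 8

Write each e_j = u_j / sqrt(<u_j, u_j>) where u_j is the displayed integer vector. Then <v, e_j> = <v, u_j> / sqrt(<u_j, u_j>), so |<v, e_j>|^2 = <v, u_j>^2 / <u_j, u_j>.
Coefficients: <v, e_1> = 1/sqrt(9), <v, e_2> = -62/sqrt(396), <v, e_3> = 4/sqrt(88).
Square and sum: Σ |<v, e_j>|^2 = 10.
Compute ||v||^2 = v·v = 18.
Deficit = 18 − 10 = 8 ≥ 0, confirming Bessel's inequality. (The deficit equals ||v − Σ <v,e_j> e_j||^2, the squared distance from v to span{e_j}.)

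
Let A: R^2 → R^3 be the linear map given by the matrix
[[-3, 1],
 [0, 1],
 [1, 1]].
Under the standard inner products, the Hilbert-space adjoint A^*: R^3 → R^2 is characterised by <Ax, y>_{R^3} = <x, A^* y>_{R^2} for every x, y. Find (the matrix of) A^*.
A^* = A^T =
[[-3, 0, 1],
 [1, 1, 1]]

For real matrices with standard dot products, the defining identity <Ax, y> = <x, A^* y> gives (Ax)^T y = x^T (A^*) y, i.e. x^T A^T y = x^T (A^*) y. Since this holds for all x, y, we must have A^* = A^T. Therefore
A^* =
[[-3, 0, 1],
 [1, 1, 1]].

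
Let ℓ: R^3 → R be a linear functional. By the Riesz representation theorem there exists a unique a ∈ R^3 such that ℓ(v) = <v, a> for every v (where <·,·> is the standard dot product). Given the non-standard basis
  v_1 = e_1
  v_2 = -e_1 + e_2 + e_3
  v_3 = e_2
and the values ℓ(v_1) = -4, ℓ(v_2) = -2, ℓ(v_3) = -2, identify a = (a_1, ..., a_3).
a = (-4, -2, -4)

Write a = (a_1, ..., a_3) in the standard basis. For each basis vector v_i, ℓ(v_i) = <v_i, a> is a linear equation in the a_j's. Collect the n equations into a matrix system V a = ℓ, where row i of V is v_i (expressed in the standard basis). Since V is invertible (lower-triangular with 1s on the diagonal, up to permutation), solve by back-substitution:
  V =
[[1, 0, 0],
 [-1, 1, 1],
 [0, 1, 0]]
  V a = (-4, -2, -2)
Solving gives a = (-4, -2, -4).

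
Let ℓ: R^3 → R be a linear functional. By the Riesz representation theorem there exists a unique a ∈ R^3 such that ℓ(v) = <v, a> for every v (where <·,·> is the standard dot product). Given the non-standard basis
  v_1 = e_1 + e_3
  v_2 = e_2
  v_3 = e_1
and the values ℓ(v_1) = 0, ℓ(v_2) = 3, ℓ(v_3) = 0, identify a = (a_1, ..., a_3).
a = (0, 3, 0)

Write a = (a_1, ..., a_3) in the standard basis. For each basis vector v_i, ℓ(v_i) = <v_i, a> is a linear equation in the a_j's. Collect the n equations into a matrix system V a = ℓ, where row i of V is v_i (expressed in the standard basis). Since V is invertible (lower-triangular with 1s on the diagonal, up to permutation), solve by back-substitution:
  V =
[[1, 0, 1],
 [0, 1, 0],
 [1, 0, 0]]
  V a = (0, 3, 0)
Solving gives a = (0, 3, 0).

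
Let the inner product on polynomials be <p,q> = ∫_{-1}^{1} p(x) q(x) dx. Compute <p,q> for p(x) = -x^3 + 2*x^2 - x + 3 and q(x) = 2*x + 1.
<p,q> = 26/5

Expand the product: p(x)·q(x) = -2*x^4 + 3*x^3 + 5*x + 3.
∫_{-1}^{1} of each monomial x^k gives [2/(k+1) if k even, 0 if k odd]. Integrating term-by-term (or equivalently evaluating the antiderivative F(x) = -2*x^5/5 + 3*x^4/4 + 5*x^2/2 + 3*x at the endpoints):
  F(1) − F(−1) = 117/20 − (13/20) = 26/5.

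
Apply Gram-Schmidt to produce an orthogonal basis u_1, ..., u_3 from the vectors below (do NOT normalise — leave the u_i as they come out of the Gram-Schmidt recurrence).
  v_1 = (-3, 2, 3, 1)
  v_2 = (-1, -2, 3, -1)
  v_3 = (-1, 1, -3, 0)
Orthogonal basis:
  u_1 = (-3, 2, 3, 1)
  u_2 = (-2/23, -60/23, 48/23, -30/23)
  u_3 = (-117/74, -16/37, -39/37, -53/74)

Apply the Gram-Schmidt recurrence
  u_1 = v_1
  u_i = v_i − Σ_{j<i} ((v_i · u_j) / (u_j · u_j)) · u_j.

Step by step this gives:
  u_1 = (-3, 2, 3, 1)
  u_2 = (-2/23, -60/23, 48/23, -30/23)
  u_3 = (-117/74, -16/37, -39/37, -53/74)

Orthogonality check:
  u_2 · u_1 = 0 (should be 0)
  u_3 · u_1 = 0 (should be 0)
  u_3 · u_2 = 0 (should be 0)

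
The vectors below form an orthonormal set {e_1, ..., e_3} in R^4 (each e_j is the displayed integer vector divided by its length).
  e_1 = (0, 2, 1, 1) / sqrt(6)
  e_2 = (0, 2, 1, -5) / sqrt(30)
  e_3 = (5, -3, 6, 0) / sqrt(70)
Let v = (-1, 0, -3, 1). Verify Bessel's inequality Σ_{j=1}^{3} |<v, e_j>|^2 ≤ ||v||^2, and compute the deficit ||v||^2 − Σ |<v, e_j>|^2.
Σ |<v, e_j>|^2 = 145/14; ||v||^2 = 11; deficit = 9/14

Write each e_j = u_j / sqrt(<u_j, u_j>) where u_j is the displayed integer vector. Then <v, e_j> = <v, u_j> / sqrt(<u_j, u_j>), so |<v, e_j>|^2 = <v, u_j>^2 / <u_j, u_j>.
Coefficients: <v, e_1> = -2/sqrt(6), <v, e_2> = -8/sqrt(30), <v, e_3> = -23/sqrt(70).
Square and sum: Σ |<v, e_j>|^2 = 145/14.
Compute ||v||^2 = v·v = 11.
Deficit = 11 − 145/14 = 9/14 ≥ 0, confirming Bessel's inequality. (The deficit equals ||v − Σ <v,e_j> e_j||^2, the squared distance from v to span{e_j}.)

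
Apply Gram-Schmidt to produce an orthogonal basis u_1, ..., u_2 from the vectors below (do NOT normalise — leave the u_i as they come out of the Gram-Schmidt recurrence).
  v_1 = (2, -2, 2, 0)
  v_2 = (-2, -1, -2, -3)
Orthogonal basis:
  u_1 = (2, -2, 2, 0)
  u_2 = (-1, -2, -1, -3)

Apply the Gram-Schmidt recurrence
  u_1 = v_1
  u_i = v_i − Σ_{j<i} ((v_i · u_j) / (u_j · u_j)) · u_j.

Step by step this gives:
  u_1 = (2, -2, 2, 0)
  u_2 = (-1, -2, -1, -3)

Orthogonality check:
  u_2 · u_1 = 0 (should be 0)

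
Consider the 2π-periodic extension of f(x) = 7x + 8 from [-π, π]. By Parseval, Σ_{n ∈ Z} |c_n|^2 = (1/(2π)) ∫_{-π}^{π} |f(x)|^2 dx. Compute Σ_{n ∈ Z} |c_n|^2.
Σ |c_n|^2 = 49π^2/3 + 64

Expand and integrate term by term over [-π, π]:
  ∫ (7x)^2 dx = 49·(2π^3/3); ∫ 2·7·(8)·x dx = 0 (odd integrand); ∫ 8^2 dx = 64·2π.
So (1/(2π)) ∫_{-π}^{π} (7x + 8)^2 dx = 49π^2/3 + 64 = 49π^2/3 + 64.
Parseval ⇒ Σ |c_n|^2 = 49π^2/3 + 64.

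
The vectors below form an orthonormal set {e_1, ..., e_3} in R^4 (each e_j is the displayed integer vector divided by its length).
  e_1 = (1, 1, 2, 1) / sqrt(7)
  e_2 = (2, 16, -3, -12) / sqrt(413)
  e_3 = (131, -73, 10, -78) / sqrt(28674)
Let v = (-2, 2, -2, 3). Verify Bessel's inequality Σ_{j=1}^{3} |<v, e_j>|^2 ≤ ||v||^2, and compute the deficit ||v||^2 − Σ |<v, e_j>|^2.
Σ |<v, e_j>|^2 = 3751/243; ||v||^2 = 21; deficit = 1352/243

Write each e_j = u_j / sqrt(<u_j, u_j>) where u_j is the displayed integer vector. Then <v, e_j> = <v, u_j> / sqrt(<u_j, u_j>), so |<v, e_j>|^2 = <v, u_j>^2 / <u_j, u_j>.
Coefficients: <v, e_1> = -1/sqrt(7), <v, e_2> = -2/sqrt(413), <v, e_3> = -662/sqrt(28674).
Square and sum: Σ |<v, e_j>|^2 = 3751/243.
Compute ||v||^2 = v·v = 21.
Deficit = 21 − 3751/243 = 1352/243 ≥ 0, confirming Bessel's inequality. (The deficit equals ||v − Σ <v,e_j> e_j||^2, the squared distance from v to span{e_j}.)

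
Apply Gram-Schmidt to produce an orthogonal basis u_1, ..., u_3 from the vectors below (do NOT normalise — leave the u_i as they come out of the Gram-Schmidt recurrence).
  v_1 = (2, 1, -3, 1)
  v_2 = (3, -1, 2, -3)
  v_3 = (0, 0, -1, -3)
Orthogonal basis:
  u_1 = (2, 1, -3, 1)
  u_2 = (53/15, -11/15, 6/5, -41/15)
  u_3 = (-53/47, 11/47, -65/47, -100/47)

Apply the Gram-Schmidt recurrence
  u_1 = v_1
  u_i = v_i − Σ_{j<i} ((v_i · u_j) / (u_j · u_j)) · u_j.

Step by step this gives:
  u_1 = (2, 1, -3, 1)
  u_2 = (53/15, -11/15, 6/5, -41/15)
  u_3 = (-53/47, 11/47, -65/47, -100/47)

Orthogonality check:
  u_2 · u_1 = 0 (should be 0)
  u_3 · u_1 = 0 (should be 0)
  u_3 · u_2 = 0 (should be 0)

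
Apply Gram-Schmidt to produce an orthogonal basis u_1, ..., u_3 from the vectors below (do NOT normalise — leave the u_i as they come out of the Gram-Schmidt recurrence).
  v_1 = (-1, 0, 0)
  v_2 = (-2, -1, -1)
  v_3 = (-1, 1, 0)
Orthogonal basis:
  u_1 = (-1, 0, 0)
  u_2 = (0, -1, -1)
  u_3 = (0, 1/2, -1/2)

Apply the Gram-Schmidt recurrence
  u_1 = v_1
  u_i = v_i − Σ_{j<i} ((v_i · u_j) / (u_j · u_j)) · u_j.

Step by step this gives:
  u_1 = (-1, 0, 0)
  u_2 = (0, -1, -1)
  u_3 = (0, 1/2, -1/2)

Orthogonality check:
  u_2 · u_1 = 0 (should be 0)
  u_3 · u_1 = 0 (should be 0)
  u_3 · u_2 = 0 (should be 0)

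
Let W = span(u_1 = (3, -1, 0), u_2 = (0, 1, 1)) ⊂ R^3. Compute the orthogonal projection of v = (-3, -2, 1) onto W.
proj_W(v) = (-45/19, -2/19, -17/19)

Set up U = [u_1 | ... | u_2] ∈ R^(3×2). The projector onto W = col(U) is P = U (U^T U)^(-1) U^T.
Compute U^T U =
  [10, -1]
  [-1, 2],
and U^T v = (-7, -1).
Solve U^T U · c = U^T v for the coefficients: c = (-15/19, -17/19). The projection is proj_W(v) = U c.
Check: (v - proj_W(v)) · u_1 = 0  (should be 0).
Check: (v - proj_W(v)) · u_2 = 0  (should be 0).
Result: proj_W(v) = (-45/19, -2/19, -17/19).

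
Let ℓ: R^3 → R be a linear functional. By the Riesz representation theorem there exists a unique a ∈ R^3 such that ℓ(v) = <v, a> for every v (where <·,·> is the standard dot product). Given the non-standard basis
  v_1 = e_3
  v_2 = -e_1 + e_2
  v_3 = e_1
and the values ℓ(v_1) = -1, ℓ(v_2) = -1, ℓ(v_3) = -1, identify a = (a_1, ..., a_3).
a = (-1, -2, -1)

Write a = (a_1, ..., a_3) in the standard basis. For each basis vector v_i, ℓ(v_i) = <v_i, a> is a linear equation in the a_j's. Collect the n equations into a matrix system V a = ℓ, where row i of V is v_i (expressed in the standard basis). Since V is invertible (lower-triangular with 1s on the diagonal, up to permutation), solve by back-substitution:
  V =
[[0, 0, 1],
 [-1, 1, 0],
 [1, 0, 0]]
  V a = (-1, -1, -1)
Solving gives a = (-1, -2, -1).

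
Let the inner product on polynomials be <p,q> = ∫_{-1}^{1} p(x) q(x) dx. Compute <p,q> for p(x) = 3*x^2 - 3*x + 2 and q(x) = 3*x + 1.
<p,q> = 0

Expand the product: p(x)·q(x) = 9*x^3 - 6*x^2 + 3*x + 2.
∫_{-1}^{1} of each monomial x^k gives [2/(k+1) if k even, 0 if k odd]. Integrating term-by-term (or equivalently evaluating the antiderivative F(x) = 9*x^4/4 - 2*x^3 + 3*x^2/2 + 2*x at the endpoints):
  F(1) − F(−1) = 15/4 − (15/4) = 0.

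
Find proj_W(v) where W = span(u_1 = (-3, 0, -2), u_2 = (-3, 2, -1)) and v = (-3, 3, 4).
proj_W(v) = (-75/61, 264/61, 82/61)

Set up U = [u_1 | ... | u_2] ∈ R^(3×2). The projector onto W = col(U) is P = U (U^T U)^(-1) U^T.
Compute U^T U =
  [13, 11]
  [11, 14],
and U^T v = (1, 11).
Solve U^T U · c = U^T v for the coefficients: c = (-107/61, 132/61). The projection is proj_W(v) = U c.
Check: (v - proj_W(v)) · u_1 = 0  (should be 0).
Check: (v - proj_W(v)) · u_2 = 0  (should be 0).
Result: proj_W(v) = (-75/61, 264/61, 82/61).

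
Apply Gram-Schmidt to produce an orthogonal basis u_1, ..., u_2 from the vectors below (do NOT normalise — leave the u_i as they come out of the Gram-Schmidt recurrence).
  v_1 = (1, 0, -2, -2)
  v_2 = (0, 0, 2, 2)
Orthogonal basis:
  u_1 = (1, 0, -2, -2)
  u_2 = (8/9, 0, 2/9, 2/9)

Apply the Gram-Schmidt recurrence
  u_1 = v_1
  u_i = v_i − Σ_{j<i} ((v_i · u_j) / (u_j · u_j)) · u_j.

Step by step this gives:
  u_1 = (1, 0, -2, -2)
  u_2 = (8/9, 0, 2/9, 2/9)

Orthogonality check:
  u_2 · u_1 = 0 (should be 0)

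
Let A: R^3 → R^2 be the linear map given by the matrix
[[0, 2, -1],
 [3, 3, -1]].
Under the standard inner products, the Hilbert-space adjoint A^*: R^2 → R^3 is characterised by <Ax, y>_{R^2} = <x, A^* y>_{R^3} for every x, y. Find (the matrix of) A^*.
A^* = A^T =
[[0, 3],
 [2, 3],
 [-1, -1]]

For real matrices with standard dot products, the defining identity <Ax, y> = <x, A^* y> gives (Ax)^T y = x^T (A^*) y, i.e. x^T A^T y = x^T (A^*) y. Since this holds for all x, y, we must have A^* = A^T. Therefore
A^* =
[[0, 3],
 [2, 3],
 [-1, -1]].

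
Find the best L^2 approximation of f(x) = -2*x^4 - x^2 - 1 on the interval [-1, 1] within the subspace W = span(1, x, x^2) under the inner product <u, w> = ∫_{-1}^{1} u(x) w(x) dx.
g(x) = -19*x^2/7 - 29/35

The best approximation g ∈ W is the orthogonal projection of f onto W. Writing g = a_0 + a_1 x + a_2 x^2, the coefficients solve the normal equations G · a = b where
  G_{ij} = <φ_i, φ_j> and b_i = <f, φ_i>, with φ_0 = 1, φ_1 = x, φ_2 = x^2.
G =
  [2, 0, 2/3]
  [0, 2/3, 0]
  [2/3, 0, 2/5],
b = (-52/15, 0, -172/105).
Solving gives a_0 = -29/35, a_1 = 0, a_2 = -19/7, so
  g(x) = -19*x^2/7 - 29/35.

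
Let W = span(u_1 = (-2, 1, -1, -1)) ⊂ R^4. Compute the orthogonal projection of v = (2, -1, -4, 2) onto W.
proj_W(v) = (6/7, -3/7, 3/7, 3/7)

Set up U = [u_1 | ... | u_1] ∈ R^(4×1). The projector onto W = col(U) is P = U (U^T U)^(-1) U^T.
Compute U^T U =
  [7],
and U^T v = (-3).
Solve U^T U · c = U^T v for the coefficients: c = (-3/7). The projection is proj_W(v) = U c.
Check: (v - proj_W(v)) · u_1 = 0  (should be 0).
Result: proj_W(v) = (6/7, -3/7, 3/7, 3/7).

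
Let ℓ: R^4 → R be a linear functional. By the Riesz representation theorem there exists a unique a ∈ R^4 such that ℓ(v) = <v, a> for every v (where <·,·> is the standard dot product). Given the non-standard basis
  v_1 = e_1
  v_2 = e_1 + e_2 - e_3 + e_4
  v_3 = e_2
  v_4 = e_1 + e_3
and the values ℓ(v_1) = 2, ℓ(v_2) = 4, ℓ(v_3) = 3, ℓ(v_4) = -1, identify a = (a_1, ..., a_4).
a = (2, 3, -3, -4)

Write a = (a_1, ..., a_4) in the standard basis. For each basis vector v_i, ℓ(v_i) = <v_i, a> is a linear equation in the a_j's. Collect the n equations into a matrix system V a = ℓ, where row i of V is v_i (expressed in the standard basis). Since V is invertible (lower-triangular with 1s on the diagonal, up to permutation), solve by back-substitution:
  V =
[[1, 0, 0, 0],
 [1, 1, -1, 1],
 [0, 1, 0, 0],
 [1, 0, 1, 0]]
  V a = (2, 4, 3, -1)
Solving gives a = (2, 3, -3, -4).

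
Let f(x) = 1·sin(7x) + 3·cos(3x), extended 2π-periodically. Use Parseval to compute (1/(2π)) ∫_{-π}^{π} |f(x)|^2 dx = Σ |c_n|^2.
Σ |c_n|^2 = 5

Expand |f|^2 and use orthogonality of {sin(nx), cos(mx)} on [-π, π]:
  ∫_{-π}^{π} sin(nx)^2 dx = π, ∫ cos(mx)^2 dx = π, and cross terms integrate to 0.
So ∫_{-π}^{π} f(x)^2 dx = 1^2 · π + 3^2 · π = (1 + 9)π.
Divide by 2π: (1 + 9)/2 = 5.
By Parseval, this equals Σ |c_n|^2.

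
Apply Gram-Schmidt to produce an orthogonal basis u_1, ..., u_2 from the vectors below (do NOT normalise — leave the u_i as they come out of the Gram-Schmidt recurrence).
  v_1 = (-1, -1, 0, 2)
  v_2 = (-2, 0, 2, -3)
Orthogonal basis:
  u_1 = (-1, -1, 0, 2)
  u_2 = (-8/3, -2/3, 2, -5/3)

Apply the Gram-Schmidt recurrence
  u_1 = v_1
  u_i = v_i − Σ_{j<i} ((v_i · u_j) / (u_j · u_j)) · u_j.

Step by step this gives:
  u_1 = (-1, -1, 0, 2)
  u_2 = (-8/3, -2/3, 2, -5/3)

Orthogonality check:
  u_2 · u_1 = 0 (should be 0)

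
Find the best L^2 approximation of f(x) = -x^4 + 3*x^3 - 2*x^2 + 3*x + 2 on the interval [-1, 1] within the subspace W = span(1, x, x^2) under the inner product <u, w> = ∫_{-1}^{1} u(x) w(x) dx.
g(x) = -20*x^2/7 + 24*x/5 + 73/35

The best approximation g ∈ W is the orthogonal projection of f onto W. Writing g = a_0 + a_1 x + a_2 x^2, the coefficients solve the normal equations G · a = b where
  G_{ij} = <φ_i, φ_j> and b_i = <f, φ_i>, with φ_0 = 1, φ_1 = x, φ_2 = x^2.
G =
  [2, 0, 2/3]
  [0, 2/3, 0]
  [2/3, 0, 2/5],
b = (34/15, 16/5, 26/105).
Solving gives a_0 = 73/35, a_1 = 24/5, a_2 = -20/7, so
  g(x) = -20*x^2/7 + 24*x/5 + 73/35.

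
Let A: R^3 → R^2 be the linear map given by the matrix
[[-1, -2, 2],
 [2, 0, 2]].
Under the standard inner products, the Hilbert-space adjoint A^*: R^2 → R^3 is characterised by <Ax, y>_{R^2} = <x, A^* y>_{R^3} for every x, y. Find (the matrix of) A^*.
A^* = A^T =
[[-1, 2],
 [-2, 0],
 [2, 2]]

For real matrices with standard dot products, the defining identity <Ax, y> = <x, A^* y> gives (Ax)^T y = x^T (A^*) y, i.e. x^T A^T y = x^T (A^*) y. Since this holds for all x, y, we must have A^* = A^T. Therefore
A^* =
[[-1, 2],
 [-2, 0],
 [2, 2]].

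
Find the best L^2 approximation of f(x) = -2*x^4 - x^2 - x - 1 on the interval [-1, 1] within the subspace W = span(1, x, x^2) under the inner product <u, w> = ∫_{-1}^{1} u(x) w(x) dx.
g(x) = -19*x^2/7 - x - 29/35

The best approximation g ∈ W is the orthogonal projection of f onto W. Writing g = a_0 + a_1 x + a_2 x^2, the coefficients solve the normal equations G · a = b where
  G_{ij} = <φ_i, φ_j> and b_i = <f, φ_i>, with φ_0 = 1, φ_1 = x, φ_2 = x^2.
G =
  [2, 0, 2/3]
  [0, 2/3, 0]
  [2/3, 0, 2/5],
b = (-52/15, -2/3, -172/105).
Solving gives a_0 = -29/35, a_1 = -1, a_2 = -19/7, so
  g(x) = -19*x^2/7 - x - 29/35.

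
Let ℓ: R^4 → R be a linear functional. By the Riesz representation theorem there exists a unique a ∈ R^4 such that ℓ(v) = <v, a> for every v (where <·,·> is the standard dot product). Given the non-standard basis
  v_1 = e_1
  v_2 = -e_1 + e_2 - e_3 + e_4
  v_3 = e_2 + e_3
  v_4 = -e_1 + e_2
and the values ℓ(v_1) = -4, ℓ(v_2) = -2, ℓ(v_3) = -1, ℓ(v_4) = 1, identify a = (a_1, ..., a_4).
a = (-4, -3, 2, -1)

Write a = (a_1, ..., a_4) in the standard basis. For each basis vector v_i, ℓ(v_i) = <v_i, a> is a linear equation in the a_j's. Collect the n equations into a matrix system V a = ℓ, where row i of V is v_i (expressed in the standard basis). Since V is invertible (lower-triangular with 1s on the diagonal, up to permutation), solve by back-substitution:
  V =
[[1, 0, 0, 0],
 [-1, 1, -1, 1],
 [0, 1, 1, 0],
 [-1, 1, 0, 0]]
  V a = (-4, -2, -1, 1)
Solving gives a = (-4, -3, 2, -1).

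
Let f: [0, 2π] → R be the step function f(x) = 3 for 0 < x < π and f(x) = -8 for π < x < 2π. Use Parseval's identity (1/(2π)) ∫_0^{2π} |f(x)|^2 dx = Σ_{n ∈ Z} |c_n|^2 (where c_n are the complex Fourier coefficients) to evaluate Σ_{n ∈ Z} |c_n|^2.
Σ |c_n|^2 = 73/2

Parseval equates the L^2 energy of f (normalised by 1/(2π)) with the ℓ^2 sum of its Fourier coefficients: (1/(2π)) ∫_0^{2π} |f|^2 = Σ |c_n|^2.
Compute the left side: (1/(2π)) [∫_0^π 3^2 dx + ∫_π^{2π} (-8)^2 dx] = (1/(2π)) · (9π + 64π) = (9 + 64)/2 = 73/2.
So Σ_{n ∈ Z} |c_n|^2 = 73/2.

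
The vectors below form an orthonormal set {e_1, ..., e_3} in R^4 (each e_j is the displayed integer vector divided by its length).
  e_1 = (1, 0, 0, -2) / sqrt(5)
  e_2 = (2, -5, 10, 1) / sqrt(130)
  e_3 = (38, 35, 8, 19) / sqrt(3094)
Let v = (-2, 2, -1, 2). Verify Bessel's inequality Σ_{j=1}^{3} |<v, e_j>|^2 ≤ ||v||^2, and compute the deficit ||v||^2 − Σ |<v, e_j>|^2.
Σ |<v, e_j>|^2 = 1322/119; ||v||^2 = 13; deficit = 225/119

Write each e_j = u_j / sqrt(<u_j, u_j>) where u_j is the displayed integer vector. Then <v, e_j> = <v, u_j> / sqrt(<u_j, u_j>), so |<v, e_j>|^2 = <v, u_j>^2 / <u_j, u_j>.
Coefficients: <v, e_1> = -6/sqrt(5), <v, e_2> = -22/sqrt(130), <v, e_3> = 24/sqrt(3094).
Square and sum: Σ |<v, e_j>|^2 = 1322/119.
Compute ||v||^2 = v·v = 13.
Deficit = 13 − 1322/119 = 225/119 ≥ 0, confirming Bessel's inequality. (The deficit equals ||v − Σ <v,e_j> e_j||^2, the squared distance from v to span{e_j}.)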